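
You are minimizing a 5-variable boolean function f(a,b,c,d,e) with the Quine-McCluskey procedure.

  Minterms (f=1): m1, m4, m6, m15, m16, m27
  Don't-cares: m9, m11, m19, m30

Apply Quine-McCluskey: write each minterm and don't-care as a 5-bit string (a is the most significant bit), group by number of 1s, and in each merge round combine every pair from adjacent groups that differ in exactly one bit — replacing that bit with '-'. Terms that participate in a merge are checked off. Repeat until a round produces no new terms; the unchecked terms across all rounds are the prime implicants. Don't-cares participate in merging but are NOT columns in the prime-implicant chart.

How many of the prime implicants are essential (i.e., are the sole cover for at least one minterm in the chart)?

size-2^0 implicants → 00001(✓)  00100(✓)  00110(✓)  01001(✓)  01011(✓)  01111(✓)  10000  10011(✓)  11011(✓)  11110
size-2^1 implicants → -1011  0-001  001-0  01-11  010-1  1-011
Unchecked terms (primes): -1011, 0-001, 001-0, 01-11, 010-1, 1-011, 10000, 11110
Minterm coverage:
  m1 ⊆ 0-001 [E]
  m4 ⊆ 001-0 [E]
  m6 ⊆ 001-0 [E]
  m15 ⊆ 01-11 [E]
  m16 ⊆ 10000 [E]
  m27 ⊆ -1011,1-011
E = {0-001, 001-0, 01-11, 10000}

4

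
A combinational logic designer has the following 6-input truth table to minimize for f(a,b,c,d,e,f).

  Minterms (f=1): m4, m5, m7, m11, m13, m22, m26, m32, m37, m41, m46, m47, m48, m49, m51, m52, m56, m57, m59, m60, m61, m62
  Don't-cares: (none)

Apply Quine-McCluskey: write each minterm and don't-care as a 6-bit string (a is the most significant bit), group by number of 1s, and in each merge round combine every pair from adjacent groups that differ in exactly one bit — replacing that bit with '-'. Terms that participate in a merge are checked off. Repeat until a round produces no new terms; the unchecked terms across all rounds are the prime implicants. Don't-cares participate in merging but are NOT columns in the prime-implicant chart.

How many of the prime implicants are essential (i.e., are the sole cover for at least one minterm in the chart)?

13

Round 0: 000100✓ 000101✓ 000111✓ 001011 001101✓ 010110 011010 100000✓ 100101✓ 101001✓ 101110✓ 101111✓ 110000✓ 110001✓ 110011✓ 110100✓ 111000✓ 111001✓ 111011✓ 111100✓ 111101✓ 111110✓
Round 1: -00101 00-101 0001-1 00010- 1-0000 1-1001 1-1110 10111- 11-000✓ 11-001✓ 11-011✓ 11-100✓ 110-00✓ 1100-1✓ 11000-✓ 111-00✓ 111-01✓ 1110-1✓ 11100-✓ 1111-0 11110-✓
Round 2: 11--00 11-0-1 11-00- 111-0-
PIs = {-00101, 00-101, 0001-1, 00010-, 001011, 010110, 011010, 1-0000, 1-1001, 1-1110, 10111-, 11--00, 11-0-1, 11-00-, 111-0-, 1111-0}
Coverage chart:
  m4: 00010- ←essential
  m5: -00101,00-101,0001-1,00010-
  m7: 0001-1 ←essential
  m11: 001011 ←essential
  m13: 00-101 ←essential
  m22: 010110 ←essential
  m26: 011010 ←essential
  m32: 1-0000 ←essential
  m37: -00101 ←essential
  m41: 1-1001 ←essential
  m46: 1-1110,10111-
  m47: 10111- ←essential
  m48: 1-0000,11--00,11-00-
  m49: 11-0-1,11-00-
  m51: 11-0-1 ←essential
  m52: 11--00 ←essential
  m56: 11--00,11-00-,111-0-
  m57: 1-1001,11-0-1,11-00-,111-0-
  m59: 11-0-1 ←essential
  m60: 11--00,111-0-,1111-0
  m61: 111-0- ←essential
  m62: 1-1110,1111-0
Essential: -00101, 00-101, 0001-1, 00010-, 001011, 010110, 011010, 1-0000, 1-1001, 10111-, 11--00, 11-0-1, 111-0-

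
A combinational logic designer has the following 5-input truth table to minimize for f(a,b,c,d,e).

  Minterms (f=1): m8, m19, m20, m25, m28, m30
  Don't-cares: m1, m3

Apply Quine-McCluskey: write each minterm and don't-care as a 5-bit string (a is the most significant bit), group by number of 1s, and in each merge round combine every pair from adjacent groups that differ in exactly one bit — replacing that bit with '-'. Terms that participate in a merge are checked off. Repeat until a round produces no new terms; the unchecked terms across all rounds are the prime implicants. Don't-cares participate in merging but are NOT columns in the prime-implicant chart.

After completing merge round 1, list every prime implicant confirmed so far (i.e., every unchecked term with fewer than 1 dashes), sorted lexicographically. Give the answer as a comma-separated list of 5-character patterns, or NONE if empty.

Round 0: 00001✓ 00011✓ 01000 10011✓ 10100✓ 11001 11100✓ 11110✓
Round 1: -0011 000-1 1-100 111-0
PIs = {-0011, 000-1, 01000, 1-100, 11001, 111-0}

01000, 11001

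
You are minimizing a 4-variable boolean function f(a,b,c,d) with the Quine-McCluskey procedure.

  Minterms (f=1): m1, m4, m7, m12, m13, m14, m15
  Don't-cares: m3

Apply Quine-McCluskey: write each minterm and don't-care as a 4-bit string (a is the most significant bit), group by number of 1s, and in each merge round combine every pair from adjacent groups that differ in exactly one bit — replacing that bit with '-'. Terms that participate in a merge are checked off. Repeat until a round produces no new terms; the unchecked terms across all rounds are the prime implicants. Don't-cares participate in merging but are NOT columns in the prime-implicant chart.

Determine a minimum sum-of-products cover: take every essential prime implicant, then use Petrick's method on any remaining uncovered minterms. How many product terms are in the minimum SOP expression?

[col 0] 0001*, 0011*, 0100*, 0111*, 1100*, 1101*, 1110*, 1111*
[col 1] -100, -111, 0-11, 00-1, 11-0*, 11-1*, 110-*, 111-*
[col 2] 11--
Prime implicants: -100, -111, 0-11, 00-1, 11--
PI chart (minterm → PIs covering it):
  1 | 00-1  (sole → essential)
  4 | -100  (sole → essential)
  7 | -111,0-11
  12 | -100,11--
  13 | 11--  (sole → essential)
  14 | 11--  (sole → essential)
  15 | -111,11--
Essential prime implicants: -100, 00-1, 11--
Petrick residual → -111
Minimum SOP uses 4 PIs: bc'd' + bcd + a'b'd + ab

4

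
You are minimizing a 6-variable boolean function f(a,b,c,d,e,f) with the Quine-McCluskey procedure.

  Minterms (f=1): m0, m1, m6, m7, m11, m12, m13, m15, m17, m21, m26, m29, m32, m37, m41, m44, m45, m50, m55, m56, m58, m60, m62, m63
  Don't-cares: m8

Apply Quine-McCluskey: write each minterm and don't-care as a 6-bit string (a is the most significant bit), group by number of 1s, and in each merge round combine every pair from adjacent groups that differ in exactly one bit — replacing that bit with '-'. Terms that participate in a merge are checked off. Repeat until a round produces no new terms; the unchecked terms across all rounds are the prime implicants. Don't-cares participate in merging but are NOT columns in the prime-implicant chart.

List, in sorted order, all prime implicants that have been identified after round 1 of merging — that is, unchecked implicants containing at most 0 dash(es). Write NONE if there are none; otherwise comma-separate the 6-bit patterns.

NONE

[col 0] 000000*, 000001*, 000110*, 000111*, 001000*, 001011*, 001100*, 001101*, 001111*, 010001*, 010101*, 011010*, 011101*, 100000*, 100101*, 101001*, 101100*, 101101*, 110010*, 110111*, 111000*, 111010*, 111100*, 111110*, 111111*
[col 1] -00000, -01100*, -01101*, -11010, 0-0001, 0-1101, 00-000, 00-111, 00000-, 00011-, 001-00, 001-11, 0011-1, 00110-*, 01-101, 010-01, 1-1100, 10-101, 101-01, 10110-*, 11-010, 11-111, 111-00*, 111-10*, 1110-0*, 1111-0*, 11111-
[col 2] -0110-, 111--0
Prime implicants: -00000, -0110-, -11010, 0-0001, 0-1101, 00-000, 00-111, 00000-, 00011-, 001-00, 001-11, 0011-1, 01-101, 010-01, 1-1100, 10-101, 101-01, 11-010, 11-111, 111--0, 11111-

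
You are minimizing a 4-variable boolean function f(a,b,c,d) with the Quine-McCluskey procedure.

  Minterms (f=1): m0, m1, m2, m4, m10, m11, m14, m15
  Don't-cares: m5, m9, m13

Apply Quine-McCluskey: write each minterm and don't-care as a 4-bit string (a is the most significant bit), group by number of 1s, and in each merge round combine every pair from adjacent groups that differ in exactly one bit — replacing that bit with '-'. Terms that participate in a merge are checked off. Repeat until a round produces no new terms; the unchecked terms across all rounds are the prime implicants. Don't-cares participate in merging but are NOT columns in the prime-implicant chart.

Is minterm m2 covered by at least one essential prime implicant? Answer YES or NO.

NO

size-2^0 implicants → 0000(✓)  0001(✓)  0010(✓)  0100(✓)  0101(✓)  1001(✓)  1010(✓)  1011(✓)  1101(✓)  1110(✓)  1111(✓)
size-2^1 implicants → -001(✓)  -010  -101(✓)  0-00(✓)  0-01(✓)  00-0  000-(✓)  010-(✓)  1-01(✓)  1-10(✓)  1-11(✓)  10-1(✓)  101-(✓)  11-1(✓)  111-(✓)
size-2^2 implicants → --01  0-0-  1--1  1-1-
Unchecked terms (primes): --01, -010, 0-0-, 00-0, 1--1, 1-1-
Minterm coverage:
  m0 ⊆ 0-0-,00-0
  m1 ⊆ --01,0-0-
  m2 ⊆ -010,00-0
  m4 ⊆ 0-0- [E]
  m10 ⊆ -010,1-1-
  m11 ⊆ 1--1,1-1-
  m14 ⊆ 1-1- [E]
  m15 ⊆ 1--1,1-1-
E = {0-0-, 1-1-}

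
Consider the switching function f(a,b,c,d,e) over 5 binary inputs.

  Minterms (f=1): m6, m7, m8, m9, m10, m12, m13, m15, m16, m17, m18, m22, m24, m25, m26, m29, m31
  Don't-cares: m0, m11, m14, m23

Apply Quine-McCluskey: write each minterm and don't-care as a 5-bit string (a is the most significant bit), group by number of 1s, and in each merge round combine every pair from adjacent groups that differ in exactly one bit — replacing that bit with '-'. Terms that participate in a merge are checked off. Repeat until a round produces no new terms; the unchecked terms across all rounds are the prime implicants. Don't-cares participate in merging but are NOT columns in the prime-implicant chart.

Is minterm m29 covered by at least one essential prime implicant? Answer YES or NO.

NO

Round 0: 00000✓ 00110✓ 00111✓ 01000✓ 01001✓ 01010✓ 01011✓ 01100✓ 01101✓ 01110✓ 01111✓ 10000✓ 10001✓ 10010✓ 10110✓ 10111✓ 11000✓ 11001✓ 11010✓ 11101✓ 11111✓
Round 1: -0000✓ -0110✓ -0111✓ -1000✓ -1001✓ -1010✓ -1101✓ -1111✓ 0-000✓ 0-110✓ 0-111✓ 0011-✓ 01-00✓ 01-01✓ 01-10✓ 01-11✓ 010-0✓ 010-1✓ 0100-✓ 0101-✓ 011-0✓ 011-1✓ 0110-✓ 0111-✓ 1-000✓ 1-001✓ 1-010✓ 1-111✓ 10-10 100-0✓ 1000-✓ 1011-✓ 11-01✓ 110-0✓ 1100-✓ 111-1✓
Round 2: --000 --111 -011- -1-01 -10-0 -100- -11-1 0-11- 01--0✓ 01--1✓ 01-0-✓ 01-1-✓ 010--✓ 011--✓ 1-0-0 1-00-
Round 3: 01---
PIs = {--000, --111, -011-, -1-01, -10-0, -100-, -11-1, 0-11-, 01---, 1-0-0, 1-00-, 10-10}
Coverage chart:
  m6: -011-,0-11-
  m7: --111,-011-,0-11-
  m8: --000,-10-0,-100-,01---
  m9: -1-01,-100-,01---
  m10: -10-0,01---
  m12: 01--- ←essential
  m13: -1-01,-11-1,01---
  m15: --111,-11-1,0-11-,01---
  m16: --000,1-0-0,1-00-
  m17: 1-00- ←essential
  m18: 1-0-0,10-10
  m22: -011-,10-10
  m24: --000,-10-0,-100-,1-0-0,1-00-
  m25: -1-01,-100-,1-00-
  m26: -10-0,1-0-0
  m29: -1-01,-11-1
  m31: --111,-11-1
Essential: 01---, 1-00-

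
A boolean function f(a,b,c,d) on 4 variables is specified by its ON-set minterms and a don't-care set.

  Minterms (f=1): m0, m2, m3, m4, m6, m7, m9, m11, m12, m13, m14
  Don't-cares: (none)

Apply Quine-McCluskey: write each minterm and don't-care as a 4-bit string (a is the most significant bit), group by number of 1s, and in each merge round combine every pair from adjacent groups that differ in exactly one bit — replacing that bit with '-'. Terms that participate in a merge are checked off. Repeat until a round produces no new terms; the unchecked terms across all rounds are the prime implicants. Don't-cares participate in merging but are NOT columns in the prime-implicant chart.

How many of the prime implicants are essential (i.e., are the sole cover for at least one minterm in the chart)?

size-2^0 implicants → 0000(✓)  0010(✓)  0011(✓)  0100(✓)  0110(✓)  0111(✓)  1001(✓)  1011(✓)  1100(✓)  1101(✓)  1110(✓)
size-2^1 implicants → -011  -100(✓)  -110(✓)  0-00(✓)  0-10(✓)  0-11(✓)  00-0(✓)  001-(✓)  01-0(✓)  011-(✓)  1-01  10-1  11-0(✓)  110-
size-2^2 implicants → -1-0  0--0  0-1-
Unchecked terms (primes): -011, -1-0, 0--0, 0-1-, 1-01, 10-1, 110-
Minterm coverage:
  m0 ⊆ 0--0 [E]
  m2 ⊆ 0--0,0-1-
  m3 ⊆ -011,0-1-
  m4 ⊆ -1-0,0--0
  m6 ⊆ -1-0,0--0,0-1-
  m7 ⊆ 0-1- [E]
  m9 ⊆ 1-01,10-1
  m11 ⊆ -011,10-1
  m12 ⊆ -1-0,110-
  m13 ⊆ 1-01,110-
  m14 ⊆ -1-0 [E]
E = {-1-0, 0--0, 0-1-}

3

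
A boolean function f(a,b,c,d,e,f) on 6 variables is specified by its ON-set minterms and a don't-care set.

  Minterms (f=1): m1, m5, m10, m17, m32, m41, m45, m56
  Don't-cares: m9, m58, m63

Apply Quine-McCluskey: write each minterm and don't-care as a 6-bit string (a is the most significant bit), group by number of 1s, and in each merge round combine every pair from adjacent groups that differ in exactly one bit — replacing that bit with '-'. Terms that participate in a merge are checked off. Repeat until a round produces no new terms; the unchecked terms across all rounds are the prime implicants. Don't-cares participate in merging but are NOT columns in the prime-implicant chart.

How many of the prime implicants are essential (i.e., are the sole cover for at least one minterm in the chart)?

Round 0: 000001✓ 000101✓ 001001✓ 001010 010001✓ 100000 101001✓ 101101✓ 111000✓ 111010✓ 111111
Round 1: -01001 0-0001 00-001 000-01 101-01 1110-0
PIs = {-01001, 0-0001, 00-001, 000-01, 001010, 100000, 101-01, 1110-0, 111111}
Coverage chart:
  m1: 0-0001,00-001,000-01
  m5: 000-01 ←essential
  m10: 001010 ←essential
  m17: 0-0001 ←essential
  m32: 100000 ←essential
  m41: -01001,101-01
  m45: 101-01 ←essential
  m56: 1110-0 ←essential
Essential: 0-0001, 000-01, 001010, 100000, 101-01, 1110-0

6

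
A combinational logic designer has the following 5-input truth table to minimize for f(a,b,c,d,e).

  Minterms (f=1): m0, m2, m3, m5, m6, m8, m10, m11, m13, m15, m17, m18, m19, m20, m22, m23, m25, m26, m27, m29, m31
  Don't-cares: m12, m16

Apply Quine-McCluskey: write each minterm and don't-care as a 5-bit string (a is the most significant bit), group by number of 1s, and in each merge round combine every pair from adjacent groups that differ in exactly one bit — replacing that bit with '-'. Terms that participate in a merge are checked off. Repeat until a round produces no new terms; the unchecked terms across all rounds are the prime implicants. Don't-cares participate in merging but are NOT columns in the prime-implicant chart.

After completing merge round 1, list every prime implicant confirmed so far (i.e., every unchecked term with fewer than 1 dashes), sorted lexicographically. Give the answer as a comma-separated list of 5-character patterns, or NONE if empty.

NONE

Round 0: 00000✓ 00010✓ 00011✓ 00101✓ 00110✓ 01000✓ 01010✓ 01011✓ 01100✓ 01101✓ 01111✓ 10000✓ 10001✓ 10010✓ 10011✓ 10100✓ 10110✓ 10111✓ 11001✓ 11010✓ 11011✓ 11101✓ 11111✓
Round 1: -0000✓ -0010✓ -0011✓ -0110✓ -1010✓ -1011✓ -1101✓ -1111✓ 0-000✓ 0-010✓ 0-011✓ 0-101 00-10✓ 000-0✓ 0001-✓ 01-00 01-11✓ 010-0✓ 0101-✓ 011-1✓ 0110- 1-001✓ 1-010✓ 1-011✓ 1-111✓ 10-00✓ 10-10✓ 10-11✓ 100-0✓ 100-1✓ 1000-✓ 1001-✓ 101-0✓ 1011-✓ 11-01✓ 11-11✓ 110-1✓ 1101-✓ 111-1✓
Round 2: --010✓ --011✓ -0-10 -00-0 -001-✓ -1-11 -101-✓ -11-1 0-0-0 0-01-✓ 1--11 1-0-1 1-01-✓ 10--0 10-1- 100-- 11--1
Round 3: --01-
PIs = {--01-, -0-10, -00-0, -1-11, -11-1, 0-0-0, 0-101, 01-00, 0110-, 1--11, 1-0-1, 10--0, 10-1-, 100--, 11--1}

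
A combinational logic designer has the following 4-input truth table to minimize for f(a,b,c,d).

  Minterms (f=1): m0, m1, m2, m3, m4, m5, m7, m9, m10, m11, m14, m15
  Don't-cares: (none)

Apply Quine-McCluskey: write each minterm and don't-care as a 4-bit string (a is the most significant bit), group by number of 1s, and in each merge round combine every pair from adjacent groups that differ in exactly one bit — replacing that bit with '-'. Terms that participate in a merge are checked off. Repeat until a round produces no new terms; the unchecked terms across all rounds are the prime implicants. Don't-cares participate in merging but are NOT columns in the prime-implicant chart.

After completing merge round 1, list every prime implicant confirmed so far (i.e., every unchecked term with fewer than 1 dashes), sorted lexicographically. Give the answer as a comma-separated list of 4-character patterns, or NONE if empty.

NONE

size-2^0 implicants → 0000(✓)  0001(✓)  0010(✓)  0011(✓)  0100(✓)  0101(✓)  0111(✓)  1001(✓)  1010(✓)  1011(✓)  1110(✓)  1111(✓)
size-2^1 implicants → -001(✓)  -010(✓)  -011(✓)  -111(✓)  0-00(✓)  0-01(✓)  0-11(✓)  00-0(✓)  00-1(✓)  000-(✓)  001-(✓)  01-1(✓)  010-(✓)  1-10(✓)  1-11(✓)  10-1(✓)  101-(✓)  111-(✓)
size-2^2 implicants → --11  -0-1  -01-  0--1  0-0-  00--  1-1-
Unchecked terms (primes): --11, -0-1, -01-, 0--1, 0-0-, 00--, 1-1-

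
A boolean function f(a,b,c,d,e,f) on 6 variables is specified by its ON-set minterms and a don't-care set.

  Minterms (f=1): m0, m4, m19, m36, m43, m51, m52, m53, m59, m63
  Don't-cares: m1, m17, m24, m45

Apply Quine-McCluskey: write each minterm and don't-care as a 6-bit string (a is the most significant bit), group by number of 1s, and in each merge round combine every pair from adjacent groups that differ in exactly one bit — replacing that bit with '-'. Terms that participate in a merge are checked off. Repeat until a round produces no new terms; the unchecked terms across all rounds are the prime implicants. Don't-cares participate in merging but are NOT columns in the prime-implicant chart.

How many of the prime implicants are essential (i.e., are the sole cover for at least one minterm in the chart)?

Round 0: 000000✓ 000001✓ 000100✓ 010001✓ 010011✓ 011000 100100✓ 101011✓ 101101 110011✓ 110100✓ 110101✓ 111011✓ 111111✓
Round 1: -00100 -10011 0-0001 000-00 00000- 0100-1 1-0100 1-1011 11-011 11010- 111-11
PIs = {-00100, -10011, 0-0001, 000-00, 00000-, 0100-1, 011000, 1-0100, 1-1011, 101101, 11-011, 11010-, 111-11}
Coverage chart:
  m0: 000-00,00000-
  m4: -00100,000-00
  m19: -10011,0100-1
  m36: -00100,1-0100
  m43: 1-1011 ←essential
  m51: -10011,11-011
  m52: 1-0100,11010-
  m53: 11010- ←essential
  m59: 1-1011,11-011,111-11
  m63: 111-11 ←essential
Essential: 1-1011, 11010-, 111-11

3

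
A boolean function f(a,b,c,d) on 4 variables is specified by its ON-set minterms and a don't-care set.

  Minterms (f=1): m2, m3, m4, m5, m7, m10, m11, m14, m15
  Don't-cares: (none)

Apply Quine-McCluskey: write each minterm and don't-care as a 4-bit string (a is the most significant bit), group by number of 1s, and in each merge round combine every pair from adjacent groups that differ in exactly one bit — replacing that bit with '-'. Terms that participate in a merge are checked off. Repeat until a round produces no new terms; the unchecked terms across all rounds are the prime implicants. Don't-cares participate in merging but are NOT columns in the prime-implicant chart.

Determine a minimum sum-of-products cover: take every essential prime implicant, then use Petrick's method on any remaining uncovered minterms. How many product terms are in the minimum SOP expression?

size-2^0 implicants → 0010(✓)  0011(✓)  0100(✓)  0101(✓)  0111(✓)  1010(✓)  1011(✓)  1110(✓)  1111(✓)
size-2^1 implicants → -010(✓)  -011(✓)  -111(✓)  0-11(✓)  001-(✓)  01-1  010-  1-10(✓)  1-11(✓)  101-(✓)  111-(✓)
size-2^2 implicants → --11  -01-  1-1-
Unchecked terms (primes): --11, -01-, 01-1, 010-, 1-1-
Minterm coverage:
  m2 ⊆ -01- [E]
  m3 ⊆ --11,-01-
  m4 ⊆ 010- [E]
  m5 ⊆ 01-1,010-
  m7 ⊆ --11,01-1
  m10 ⊆ -01-,1-1-
  m11 ⊆ --11,-01-,1-1-
  m14 ⊆ 1-1- [E]
  m15 ⊆ --11,1-1-
E = {-01-, 010-, 1-1-}
Petrick residual → --11
Cover = cd + b'c + a'bc' + ac  |cover|=4

4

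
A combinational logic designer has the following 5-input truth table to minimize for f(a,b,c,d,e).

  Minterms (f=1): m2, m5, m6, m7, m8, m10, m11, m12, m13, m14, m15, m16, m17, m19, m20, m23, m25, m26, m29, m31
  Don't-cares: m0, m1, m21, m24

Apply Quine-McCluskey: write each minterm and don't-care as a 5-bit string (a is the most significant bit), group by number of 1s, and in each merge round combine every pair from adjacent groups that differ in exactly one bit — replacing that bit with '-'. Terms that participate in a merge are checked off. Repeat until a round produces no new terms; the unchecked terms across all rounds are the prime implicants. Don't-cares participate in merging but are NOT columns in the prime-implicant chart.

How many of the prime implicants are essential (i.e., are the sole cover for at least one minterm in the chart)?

5

size-2^0 implicants → 00000(✓)  00001(✓)  00010(✓)  00101(✓)  00110(✓)  00111(✓)  01000(✓)  01010(✓)  01011(✓)  01100(✓)  01101(✓)  01110(✓)  01111(✓)  10000(✓)  10001(✓)  10011(✓)  10100(✓)  10101(✓)  10111(✓)  11000(✓)  11001(✓)  11010(✓)  11101(✓)  11111(✓)
size-2^1 implicants → -0000(✓)  -0001(✓)  -0101(✓)  -0111(✓)  -1000(✓)  -1010(✓)  -1101(✓)  -1111(✓)  0-000(✓)  0-010(✓)  0-101(✓)  0-110(✓)  0-111(✓)  00-01(✓)  00-10(✓)  000-0(✓)  0000-(✓)  001-1(✓)  0011-(✓)  01-00(✓)  01-10(✓)  01-11(✓)  010-0(✓)  0101-(✓)  011-0(✓)  011-1(✓)  0110-(✓)  0111-(✓)  1-000(✓)  1-001(✓)  1-101(✓)  1-111(✓)  10-00(✓)  10-01(✓)  10-11(✓)  100-1(✓)  1000-(✓)  101-1(✓)  1010-(✓)  11-01(✓)  110-0(✓)  1100-(✓)  111-1(✓)
size-2^2 implicants → --000  --101(✓)  --111(✓)  -0-01  -000-  -01-1(✓)  -10-0  -11-1(✓)  0--10  0-0-0  0-1-1(✓)  0-11-  01--0  01-1-  011--  1--01  1-00-  1-1-1(✓)  10--1  10-0-
size-2^3 implicants → --1-1
Unchecked terms (primes): --000, --1-1, -0-01, -000-, -10-0, 0--10, 0-0-0, 0-11-, 01--0, 01-1-, 011--, 1--01, 1-00-, 10--1, 10-0-
Minterm coverage:
  m2 ⊆ 0--10,0-0-0
  m5 ⊆ --1-1,-0-01
  m6 ⊆ 0--10,0-11-
  m7 ⊆ --1-1,0-11-
  m8 ⊆ --000,-10-0,0-0-0,01--0
  m10 ⊆ -10-0,0--10,0-0-0,01--0,01-1-
  m11 ⊆ 01-1- [E]
  m12 ⊆ 01--0,011--
  m13 ⊆ --1-1,011--
  m14 ⊆ 0--10,0-11-,01--0,01-1-,011--
  m15 ⊆ --1-1,0-11-,01-1-,011--
  m16 ⊆ --000,-000-,1-00-,10-0-
  m17 ⊆ -0-01,-000-,1--01,1-00-,10--1,10-0-
  m19 ⊆ 10--1 [E]
  m20 ⊆ 10-0- [E]
  m23 ⊆ --1-1,10--1
  m25 ⊆ 1--01,1-00-
  m26 ⊆ -10-0 [E]
  m29 ⊆ --1-1,1--01
  m31 ⊆ --1-1 [E]
E = {--1-1, -10-0, 01-1-, 10--1, 10-0-}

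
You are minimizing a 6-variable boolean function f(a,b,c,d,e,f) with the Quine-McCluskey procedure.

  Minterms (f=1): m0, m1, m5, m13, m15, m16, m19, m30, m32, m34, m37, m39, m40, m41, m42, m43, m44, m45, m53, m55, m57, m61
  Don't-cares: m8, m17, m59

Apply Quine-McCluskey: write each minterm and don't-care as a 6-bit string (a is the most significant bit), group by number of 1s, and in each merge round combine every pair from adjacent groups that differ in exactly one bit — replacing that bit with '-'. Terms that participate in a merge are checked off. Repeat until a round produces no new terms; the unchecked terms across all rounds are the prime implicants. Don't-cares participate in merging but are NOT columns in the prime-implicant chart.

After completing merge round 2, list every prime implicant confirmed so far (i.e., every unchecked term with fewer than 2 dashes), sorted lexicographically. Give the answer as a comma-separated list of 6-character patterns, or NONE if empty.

000-01, 0011-1, 0100-1, 011110

Round 0: 000000✓ 000001✓ 000101✓ 001000✓ 001101✓ 001111✓ 010000✓ 010001✓ 010011✓ 011110 100000✓ 100010✓ 100101✓ 100111✓ 101000✓ 101001✓ 101010✓ 101011✓ 101100✓ 101101✓ 110101✓ 110111✓ 111001✓ 111011✓ 111101✓
Round 1: -00000✓ -00101✓ -01000✓ -01101✓ 0-0000✓ 0-0001✓ 00-000✓ 00-101✓ 000-01 00000-✓ 0011-1 0100-1 01000-✓ 1-0101✓ 1-0111✓ 1-1001✓ 1-1011✓ 1-1101✓ 10-000✓ 10-010✓ 10-101✓ 1000-0✓ 1001-1✓ 101-00✓ 101-01✓ 1010-0✓ 1010-1✓ 10100-✓ 10101-✓ 10110-✓ 11-101✓ 1101-1✓ 111-01✓ 1110-1✓
Round 2: -0-000 -0-101 0-000- 1--101 1-01-1 1-1-01 1-10-1 10-0-0 101-0- 1010--
PIs = {-0-000, -0-101, 0-000-, 000-01, 0011-1, 0100-1, 011110, 1--101, 1-01-1, 1-1-01, 1-10-1, 10-0-0, 101-0-, 1010--}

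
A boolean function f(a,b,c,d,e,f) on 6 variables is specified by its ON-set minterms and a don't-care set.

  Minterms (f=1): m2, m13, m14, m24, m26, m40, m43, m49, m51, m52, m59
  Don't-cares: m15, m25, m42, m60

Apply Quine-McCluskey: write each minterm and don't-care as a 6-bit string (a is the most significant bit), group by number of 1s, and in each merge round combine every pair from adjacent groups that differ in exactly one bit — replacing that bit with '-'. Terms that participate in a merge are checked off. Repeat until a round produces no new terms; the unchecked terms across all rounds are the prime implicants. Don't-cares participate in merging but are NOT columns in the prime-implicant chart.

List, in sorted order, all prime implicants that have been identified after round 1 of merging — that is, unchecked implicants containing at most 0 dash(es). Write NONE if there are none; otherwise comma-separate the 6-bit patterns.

Round 0: 000010 001101✓ 001110✓ 001111✓ 011000✓ 011001✓ 011010✓ 101000✓ 101010✓ 101011✓ 110001✓ 110011✓ 110100✓ 111011✓ 111100✓
Round 1: 0011-1 00111- 0110-0 01100- 1-1011 1010-0 10101- 11-011 11-100 1100-1
PIs = {000010, 0011-1, 00111-, 0110-0, 01100-, 1-1011, 1010-0, 10101-, 11-011, 11-100, 1100-1}

000010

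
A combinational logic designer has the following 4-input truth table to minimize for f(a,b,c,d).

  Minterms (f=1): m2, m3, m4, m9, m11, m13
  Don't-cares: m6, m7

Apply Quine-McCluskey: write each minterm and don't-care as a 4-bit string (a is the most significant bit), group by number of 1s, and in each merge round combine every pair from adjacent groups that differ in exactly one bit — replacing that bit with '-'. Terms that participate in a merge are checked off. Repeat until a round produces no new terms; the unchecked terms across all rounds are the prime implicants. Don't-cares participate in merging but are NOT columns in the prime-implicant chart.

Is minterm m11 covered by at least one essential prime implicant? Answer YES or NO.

NO

[col 0] 0010*, 0011*, 0100*, 0110*, 0111*, 1001*, 1011*, 1101*
[col 1] -011, 0-10*, 0-11*, 001-*, 01-0, 011-*, 1-01, 10-1
[col 2] 0-1-
Prime implicants: -011, 0-1-, 01-0, 1-01, 10-1
PI chart (minterm → PIs covering it):
  2 | 0-1-  (sole → essential)
  3 | -011,0-1-
  4 | 01-0  (sole → essential)
  9 | 1-01,10-1
  11 | -011,10-1
  13 | 1-01  (sole → essential)
Essential prime implicants: 0-1-, 01-0, 1-01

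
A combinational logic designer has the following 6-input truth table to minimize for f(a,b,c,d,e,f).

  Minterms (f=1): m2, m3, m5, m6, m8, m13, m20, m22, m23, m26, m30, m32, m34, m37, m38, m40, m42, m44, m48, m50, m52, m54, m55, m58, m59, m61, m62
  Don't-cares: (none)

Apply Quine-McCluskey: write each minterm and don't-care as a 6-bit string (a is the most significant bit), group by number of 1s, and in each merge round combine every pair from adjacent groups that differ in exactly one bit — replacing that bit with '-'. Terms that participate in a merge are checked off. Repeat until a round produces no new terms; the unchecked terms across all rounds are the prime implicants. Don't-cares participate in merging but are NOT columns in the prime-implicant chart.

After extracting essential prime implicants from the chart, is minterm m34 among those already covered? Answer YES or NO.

[col 0] 000010*, 000011*, 000101*, 000110*, 001000*, 001101*, 010100*, 010110*, 010111*, 011010*, 011110*, 100000*, 100010*, 100101*, 100110*, 101000*, 101010*, 101100*, 110000*, 110010*, 110100*, 110110*, 110111*, 111010*, 111011*, 111101, 111110*
[col 1] -00010*, -00101, -00110*, -01000, -10100*, -10110*, -10111*, -11010*, -11110*, 0-0110*, 00-101, 000-10*, 00001-, 01-110*, 0101-0*, 01011-*, 011-10*, 1-0000*, 1-0010*, 1-0110*, 1-1010*, 10-000*, 10-010*, 100-10*, 1000-0*, 101-00, 1010-0*, 11-010*, 11-110*, 110-00*, 110-10*, 1100-0*, 1101-0*, 11011-*, 111-10*, 11101-
[col 2] --0110, -00-10, -1-110, -101-0, -1011-, -11-10, 1--010, 1-0-10, 1-00-0, 10-0-0, 11--10, 110--0
Prime implicants: --0110, -00-10, -00101, -01000, -1-110, -101-0, -1011-, -11-10, 00-101, 00001-, 1--010, 1-0-10, 1-00-0, 10-0-0, 101-00, 11--10, 110--0, 11101-, 111101
PI chart (minterm → PIs covering it):
  2 | -00-10,00001-
  3 | 00001-  (sole → essential)
  5 | -00101,00-101
  6 | --0110,-00-10
  8 | -01000  (sole → essential)
  13 | 00-101  (sole → essential)
  20 | -101-0  (sole → essential)
  22 | --0110,-1-110,-101-0,-1011-
  23 | -1011-  (sole → essential)
  26 | -11-10  (sole → essential)
  30 | -1-110,-11-10
  32 | 1-00-0,10-0-0
  34 | -00-10,1--010,1-0-10,1-00-0,10-0-0
  37 | -00101  (sole → essential)
  38 | --0110,-00-10,1-0-10
  40 | -01000,10-0-0,101-00
  42 | 1--010,10-0-0
  44 | 101-00  (sole → essential)
  48 | 1-00-0,110--0
  50 | 1--010,1-0-10,1-00-0,11--10,110--0
  52 | -101-0,110--0
  54 | --0110,-1-110,-101-0,-1011-,1-0-10,11--10,110--0
  55 | -1011-  (sole → essential)
  58 | -11-10,1--010,11--10,11101-
  59 | 11101-  (sole → essential)
  61 | 111101  (sole → essential)
  62 | -1-110,-11-10,11--10
Essential prime implicants: -00101, -01000, -101-0, -1011-, -11-10, 00-101, 00001-, 101-00, 11101-, 111101

NO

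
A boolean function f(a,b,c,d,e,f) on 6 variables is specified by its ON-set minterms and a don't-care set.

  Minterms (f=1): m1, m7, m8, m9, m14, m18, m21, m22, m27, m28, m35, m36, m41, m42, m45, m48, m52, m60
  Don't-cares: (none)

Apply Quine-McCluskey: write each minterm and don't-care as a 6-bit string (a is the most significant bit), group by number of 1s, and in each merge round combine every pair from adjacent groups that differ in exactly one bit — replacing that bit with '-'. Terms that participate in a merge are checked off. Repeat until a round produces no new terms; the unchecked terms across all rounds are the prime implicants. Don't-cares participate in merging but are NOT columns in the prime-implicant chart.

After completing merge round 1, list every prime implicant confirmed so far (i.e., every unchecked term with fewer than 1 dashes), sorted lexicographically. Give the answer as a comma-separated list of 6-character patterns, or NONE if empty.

000111, 001110, 010101, 011011, 100011, 101010

[col 0] 000001*, 000111, 001000*, 001001*, 001110, 010010*, 010101, 010110*, 011011, 011100*, 100011, 100100*, 101001*, 101010, 101101*, 110000*, 110100*, 111100*
[col 1] -01001, -11100, 00-001, 00100-, 010-10, 1-0100, 101-01, 11-100, 110-00
Prime implicants: -01001, -11100, 00-001, 000111, 00100-, 001110, 010-10, 010101, 011011, 1-0100, 100011, 101-01, 101010, 11-100, 110-00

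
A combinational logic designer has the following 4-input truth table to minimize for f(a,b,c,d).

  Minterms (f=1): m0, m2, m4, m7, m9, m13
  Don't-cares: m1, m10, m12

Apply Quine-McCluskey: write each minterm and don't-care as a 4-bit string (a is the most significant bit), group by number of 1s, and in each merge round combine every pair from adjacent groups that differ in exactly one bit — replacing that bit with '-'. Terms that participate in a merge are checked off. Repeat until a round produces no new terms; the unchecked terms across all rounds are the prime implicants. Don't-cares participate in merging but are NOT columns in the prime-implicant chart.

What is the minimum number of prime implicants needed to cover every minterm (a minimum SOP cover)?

Round 0: 0000✓ 0001✓ 0010✓ 0100✓ 0111 1001✓ 1010✓ 1100✓ 1101✓
Round 1: -001 -010 -100 0-00 00-0 000- 1-01 110-
PIs = {-001, -010, -100, 0-00, 00-0, 000-, 0111, 1-01, 110-}
Coverage chart:
  m0: 0-00,00-0,000-
  m2: -010,00-0
  m4: -100,0-00
  m7: 0111 ←essential
  m9: -001,1-01
  m13: 1-01,110-
Essential: 0111
Petrick residual → -010, 0-00, 1-01
Min cover (4 terms): b'cd' + a'c'd' + a'bcd + ac'd

4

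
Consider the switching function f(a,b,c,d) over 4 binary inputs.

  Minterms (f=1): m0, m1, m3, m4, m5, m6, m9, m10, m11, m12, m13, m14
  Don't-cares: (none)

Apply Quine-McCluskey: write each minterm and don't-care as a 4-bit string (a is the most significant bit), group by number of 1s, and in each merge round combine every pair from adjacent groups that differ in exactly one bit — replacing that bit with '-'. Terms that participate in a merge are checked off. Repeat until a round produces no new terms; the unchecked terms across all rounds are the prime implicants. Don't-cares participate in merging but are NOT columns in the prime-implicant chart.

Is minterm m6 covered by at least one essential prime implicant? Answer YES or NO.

size-2^0 implicants → 0000(✓)  0001(✓)  0011(✓)  0100(✓)  0101(✓)  0110(✓)  1001(✓)  1010(✓)  1011(✓)  1100(✓)  1101(✓)  1110(✓)
size-2^1 implicants → -001(✓)  -011(✓)  -100(✓)  -101(✓)  -110(✓)  0-00(✓)  0-01(✓)  00-1(✓)  000-(✓)  01-0(✓)  010-(✓)  1-01(✓)  1-10  10-1(✓)  101-  11-0(✓)  110-(✓)
size-2^2 implicants → --01  -0-1  -1-0  -10-  0-0-
Unchecked terms (primes): --01, -0-1, -1-0, -10-, 0-0-, 1-10, 101-
Minterm coverage:
  m0 ⊆ 0-0- [E]
  m1 ⊆ --01,-0-1,0-0-
  m3 ⊆ -0-1 [E]
  m4 ⊆ -1-0,-10-,0-0-
  m5 ⊆ --01,-10-,0-0-
  m6 ⊆ -1-0 [E]
  m9 ⊆ --01,-0-1
  m10 ⊆ 1-10,101-
  m11 ⊆ -0-1,101-
  m12 ⊆ -1-0,-10-
  m13 ⊆ --01,-10-
  m14 ⊆ -1-0,1-10
E = {-0-1, -1-0, 0-0-}

YES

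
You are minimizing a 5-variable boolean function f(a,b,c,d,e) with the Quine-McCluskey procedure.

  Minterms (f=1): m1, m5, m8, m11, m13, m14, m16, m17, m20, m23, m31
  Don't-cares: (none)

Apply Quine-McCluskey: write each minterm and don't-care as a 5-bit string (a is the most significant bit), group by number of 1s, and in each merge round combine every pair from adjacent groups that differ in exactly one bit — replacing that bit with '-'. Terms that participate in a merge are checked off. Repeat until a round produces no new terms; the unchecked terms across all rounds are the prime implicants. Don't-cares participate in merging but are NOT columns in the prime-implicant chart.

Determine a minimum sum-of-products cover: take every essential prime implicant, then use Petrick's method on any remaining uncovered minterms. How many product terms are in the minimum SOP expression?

Round 0: 00001✓ 00101✓ 01000 01011 01101✓ 01110 10000✓ 10001✓ 10100✓ 10111✓ 11111✓
Round 1: -0001 0-101 00-01 1-111 10-00 1000-
PIs = {-0001, 0-101, 00-01, 01000, 01011, 01110, 1-111, 10-00, 1000-}
Coverage chart:
  m1: -0001,00-01
  m5: 0-101,00-01
  m8: 01000 ←essential
  m11: 01011 ←essential
  m13: 0-101 ←essential
  m14: 01110 ←essential
  m16: 10-00,1000-
  m17: -0001,1000-
  m20: 10-00 ←essential
  m23: 1-111 ←essential
  m31: 1-111 ←essential
Essential: 0-101, 01000, 01011, 01110, 1-111, 10-00
Petrick residual → -0001
Min cover (7 terms): b'c'd'e + a'cd'e + a'bc'd'e' + a'bc'de + a'bcde' + acde + ab'd'e'

7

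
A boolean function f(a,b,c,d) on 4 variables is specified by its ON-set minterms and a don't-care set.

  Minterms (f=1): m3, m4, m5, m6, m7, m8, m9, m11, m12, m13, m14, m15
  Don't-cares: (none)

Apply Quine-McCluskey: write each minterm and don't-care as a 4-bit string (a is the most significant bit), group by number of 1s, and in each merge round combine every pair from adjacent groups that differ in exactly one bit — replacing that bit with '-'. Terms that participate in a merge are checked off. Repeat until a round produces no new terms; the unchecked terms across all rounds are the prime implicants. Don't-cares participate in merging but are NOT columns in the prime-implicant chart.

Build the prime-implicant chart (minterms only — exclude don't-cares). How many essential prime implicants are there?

3

[col 0] 0011*, 0100*, 0101*, 0110*, 0111*, 1000*, 1001*, 1011*, 1100*, 1101*, 1110*, 1111*
[col 1] -011*, -100*, -101*, -110*, -111*, 0-11*, 01-0*, 01-1*, 010-*, 011-*, 1-00*, 1-01*, 1-11*, 10-1*, 100-*, 11-0*, 11-1*, 110-*, 111-*
[col 2] --11, -1-0*, -1-1*, -10-*, -11-*, 01--*, 1--1, 1-0-, 11--*
[col 3] -1--
Prime implicants: --11, -1--, 1--1, 1-0-
PI chart (minterm → PIs covering it):
  3 | --11  (sole → essential)
  4 | -1--  (sole → essential)
  5 | -1--  (sole → essential)
  6 | -1--  (sole → essential)
  7 | --11,-1--
  8 | 1-0-  (sole → essential)
  9 | 1--1,1-0-
  11 | --11,1--1
  12 | -1--,1-0-
  13 | -1--,1--1,1-0-
  14 | -1--  (sole → essential)
  15 | --11,-1--,1--1
Essential prime implicants: --11, -1--, 1-0-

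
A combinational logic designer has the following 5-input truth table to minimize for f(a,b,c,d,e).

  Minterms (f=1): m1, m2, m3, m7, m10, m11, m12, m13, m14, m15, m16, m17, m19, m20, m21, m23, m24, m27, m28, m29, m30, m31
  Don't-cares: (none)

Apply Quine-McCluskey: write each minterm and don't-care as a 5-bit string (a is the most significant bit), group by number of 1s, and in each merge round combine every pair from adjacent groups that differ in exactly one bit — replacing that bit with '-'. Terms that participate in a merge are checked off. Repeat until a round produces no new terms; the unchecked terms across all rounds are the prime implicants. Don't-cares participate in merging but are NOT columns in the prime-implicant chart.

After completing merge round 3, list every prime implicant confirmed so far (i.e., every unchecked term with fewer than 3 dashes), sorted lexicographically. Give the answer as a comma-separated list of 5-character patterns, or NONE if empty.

-00-1, 0-01-, 01-1-, 1--00, 1-1-1, 1-10-, 10--1, 10-0-

[col 0] 00001*, 00010*, 00011*, 00111*, 01010*, 01011*, 01100*, 01101*, 01110*, 01111*, 10000*, 10001*, 10011*, 10100*, 10101*, 10111*, 11000*, 11011*, 11100*, 11101*, 11110*, 11111*
[col 1] -0001*, -0011*, -0111*, -1011*, -1100*, -1101*, -1110*, -1111*, 0-010*, 0-011*, 0-111*, 00-11*, 000-1*, 0001-*, 01-10*, 01-11*, 0101-*, 011-0*, 011-1*, 0110-*, 0111-*, 1-000*, 1-011*, 1-100*, 1-101*, 1-111*, 10-00*, 10-01*, 10-11*, 100-1*, 1000-*, 101-1*, 1010-*, 11-00*, 11-11*, 111-0*, 111-1*, 1110-*, 1111-*
[col 2] --011*, --111*, -0-11*, -00-1, -1-11*, -11-0*, -11-1*, -110-*, -111-*, 0--11*, 0-01-, 01-1-, 011--*, 1--00, 1--11*, 1-1-1, 1-10-, 10--1, 10-0-, 111--*
[col 3] ---11, -11--
Prime implicants: ---11, -00-1, -11--, 0-01-, 01-1-, 1--00, 1-1-1, 1-10-, 10--1, 10-0-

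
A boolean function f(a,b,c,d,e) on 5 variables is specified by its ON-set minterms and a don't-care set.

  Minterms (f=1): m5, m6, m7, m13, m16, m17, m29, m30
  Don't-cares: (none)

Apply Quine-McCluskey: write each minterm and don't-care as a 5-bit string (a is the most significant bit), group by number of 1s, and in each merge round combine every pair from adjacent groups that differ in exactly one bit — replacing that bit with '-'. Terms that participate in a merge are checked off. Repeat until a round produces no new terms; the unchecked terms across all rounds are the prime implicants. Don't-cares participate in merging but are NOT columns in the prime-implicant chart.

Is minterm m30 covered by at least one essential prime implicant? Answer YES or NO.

[col 0] 00101*, 00110*, 00111*, 01101*, 10000*, 10001*, 11101*, 11110
[col 1] -1101, 0-101, 001-1, 0011-, 1000-
Prime implicants: -1101, 0-101, 001-1, 0011-, 1000-, 11110
PI chart (minterm → PIs covering it):
  5 | 0-101,001-1
  6 | 0011-  (sole → essential)
  7 | 001-1,0011-
  13 | -1101,0-101
  16 | 1000-  (sole → essential)
  17 | 1000-  (sole → essential)
  29 | -1101  (sole → essential)
  30 | 11110  (sole → essential)
Essential prime implicants: -1101, 0011-, 1000-, 11110

YES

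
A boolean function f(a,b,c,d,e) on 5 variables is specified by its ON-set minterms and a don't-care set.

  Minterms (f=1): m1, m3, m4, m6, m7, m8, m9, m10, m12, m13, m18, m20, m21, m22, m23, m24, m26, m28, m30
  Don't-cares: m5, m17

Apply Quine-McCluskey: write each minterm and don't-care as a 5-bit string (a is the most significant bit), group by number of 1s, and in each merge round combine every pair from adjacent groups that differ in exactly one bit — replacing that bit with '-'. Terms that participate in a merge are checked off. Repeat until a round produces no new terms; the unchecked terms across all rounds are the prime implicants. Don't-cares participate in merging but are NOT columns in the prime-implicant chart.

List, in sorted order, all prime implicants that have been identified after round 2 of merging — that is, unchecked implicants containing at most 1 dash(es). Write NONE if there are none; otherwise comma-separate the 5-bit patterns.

Round 0: 00001✓ 00011✓ 00100✓ 00101✓ 00110✓ 00111✓ 01000✓ 01001✓ 01010✓ 01100✓ 01101✓ 10001✓ 10010✓ 10100✓ 10101✓ 10110✓ 10111✓ 11000✓ 11010✓ 11100✓ 11110✓
Round 1: -0001✓ -0100✓ -0101✓ -0110✓ -0111✓ -1000✓ -1010✓ -1100✓ 0-001✓ 0-100✓ 0-101✓ 00-01✓ 00-11✓ 000-1✓ 001-0✓ 001-1✓ 0010-✓ 0011-✓ 01-00✓ 01-01✓ 010-0✓ 0100-✓ 0110-✓ 1-010✓ 1-100✓ 1-110✓ 10-01✓ 10-10✓ 101-0✓ 101-1✓ 1010-✓ 1011-✓ 11-00✓ 11-10✓ 110-0✓ 111-0✓
Round 2: --100 -0-01 -01-0✓ -01-1✓ -010-✓ -011-✓ -1-00 -10-0 0--01 0-10- 00--1 001--✓ 01-0- 1--10 1-1-0 101--✓ 11--0
Round 3: -01--
PIs = {--100, -0-01, -01--, -1-00, -10-0, 0--01, 0-10-, 00--1, 01-0-, 1--10, 1-1-0, 11--0}

NONE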